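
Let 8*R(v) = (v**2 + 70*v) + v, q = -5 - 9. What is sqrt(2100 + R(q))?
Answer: 3*sqrt(889)/2 ≈ 44.724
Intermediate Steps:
q = -14
R(v) = v**2/8 + 71*v/8 (R(v) = ((v**2 + 70*v) + v)/8 = (v**2 + 71*v)/8 = v**2/8 + 71*v/8)
sqrt(2100 + R(q)) = sqrt(2100 + (1/8)*(-14)*(71 - 14)) = sqrt(2100 + (1/8)*(-14)*57) = sqrt(2100 - 399/4) = sqrt(8001/4) = 3*sqrt(889)/2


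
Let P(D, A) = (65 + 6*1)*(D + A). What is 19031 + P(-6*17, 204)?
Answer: 26273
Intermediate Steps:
P(D, A) = 71*A + 71*D (P(D, A) = (65 + 6)*(A + D) = 71*(A + D) = 71*A + 71*D)
19031 + P(-6*17, 204) = 19031 + (71*204 + 71*(-6*17)) = 19031 + (14484 + 71*(-102)) = 19031 + (14484 - 7242) = 19031 + 7242 = 26273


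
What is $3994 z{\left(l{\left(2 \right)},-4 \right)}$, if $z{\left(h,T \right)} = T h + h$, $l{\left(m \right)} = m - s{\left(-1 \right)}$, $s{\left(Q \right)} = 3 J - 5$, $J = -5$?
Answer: $-263604$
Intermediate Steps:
$s{\left(Q \right)} = -20$ ($s{\left(Q \right)} = 3 \left(-5\right) - 5 = -15 - 5 = -20$)
$l{\left(m \right)} = 20 + m$ ($l{\left(m \right)} = m - -20 = m + 20 = 20 + m$)
$z{\left(h,T \right)} = h + T h$
$3994 z{\left(l{\left(2 \right)},-4 \right)} = 3994 \left(20 + 2\right) \left(1 - 4\right) = 3994 \cdot 22 \left(-3\right) = 3994 \left(-66\right) = -263604$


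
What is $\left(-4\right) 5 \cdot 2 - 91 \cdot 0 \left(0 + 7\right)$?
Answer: $-40$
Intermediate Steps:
$\left(-4\right) 5 \cdot 2 - 91 \cdot 0 \left(0 + 7\right) = \left(-20\right) 2 - 91 \cdot 0 \cdot 7 = -40 - 0 = -40 + 0 = -40$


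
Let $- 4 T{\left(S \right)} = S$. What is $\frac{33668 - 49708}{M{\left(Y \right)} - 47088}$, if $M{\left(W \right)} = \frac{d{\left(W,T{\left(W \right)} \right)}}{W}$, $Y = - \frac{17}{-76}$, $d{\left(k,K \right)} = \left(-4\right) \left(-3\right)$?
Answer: $\frac{34085}{99948} \approx 0.34103$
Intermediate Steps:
$T{\left(S \right)} = - \frac{S}{4}$
$d{\left(k,K \right)} = 12$
$Y = \frac{17}{76}$ ($Y = \left(-17\right) \left(- \frac{1}{76}\right) = \frac{17}{76} \approx 0.22368$)
$M{\left(W \right)} = \frac{12}{W}$
$\frac{33668 - 49708}{M{\left(Y \right)} - 47088} = \frac{33668 - 49708}{\frac{12}{\frac{17}{76}} - 47088} = - \frac{16040}{12 \cdot \frac{76}{17} - 47088} = - \frac{16040}{\frac{912}{17} - 47088} = - \frac{16040}{- \frac{799584}{17}} = \left(-16040\right) \left(- \frac{17}{799584}\right) = \frac{34085}{99948}$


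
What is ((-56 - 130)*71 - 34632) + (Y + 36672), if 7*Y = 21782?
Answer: -56380/7 ≈ -8054.3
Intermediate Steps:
Y = 21782/7 (Y = (1/7)*21782 = 21782/7 ≈ 3111.7)
((-56 - 130)*71 - 34632) + (Y + 36672) = ((-56 - 130)*71 - 34632) + (21782/7 + 36672) = (-186*71 - 34632) + 278486/7 = (-13206 - 34632) + 278486/7 = -47838 + 278486/7 = -56380/7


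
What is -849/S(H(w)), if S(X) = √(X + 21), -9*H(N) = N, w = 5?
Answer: -2547*√46/92 ≈ -187.77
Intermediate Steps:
H(N) = -N/9
S(X) = √(21 + X)
-849/S(H(w)) = -849/(√(21 - ⅑*5)) = -849/(√(21 - 5/9)) = -849/(√(184/9)) = -849/(2*√46/3) = -849*3*√46/92 = -2547*√46/92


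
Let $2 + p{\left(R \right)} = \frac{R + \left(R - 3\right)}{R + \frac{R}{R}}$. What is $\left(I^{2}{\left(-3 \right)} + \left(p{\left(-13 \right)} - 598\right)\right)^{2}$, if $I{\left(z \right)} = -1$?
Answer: $\frac{51251281}{144} \approx 3.5591 \cdot 10^{5}$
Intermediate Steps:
$p{\left(R \right)} = -2 + \frac{-3 + 2 R}{1 + R}$ ($p{\left(R \right)} = -2 + \frac{R + \left(R - 3\right)}{R + \frac{R}{R}} = -2 + \frac{R + \left(-3 + R\right)}{R + 1} = -2 + \frac{-3 + 2 R}{1 + R}$)
$\left(I^{2}{\left(-3 \right)} + \left(p{\left(-13 \right)} - 598\right)\right)^{2} = \left(\left(-1\right)^{2} - \left(598 + \frac{5}{1 - 13}\right)\right)^{2} = \left(1 - \left(598 + \frac{5}{-12}\right)\right)^{2} = \left(1 - \frac{7171}{12}\right)^{2} = \left(- \frac{7159}{12}\right)^{2} = \frac{51251281}{144}$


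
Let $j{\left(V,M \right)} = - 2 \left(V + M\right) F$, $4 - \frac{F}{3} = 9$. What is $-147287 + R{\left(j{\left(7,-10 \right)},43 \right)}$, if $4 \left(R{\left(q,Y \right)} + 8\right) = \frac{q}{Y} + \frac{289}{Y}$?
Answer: $- \frac{25334541}{172} \approx -1.4729 \cdot 10^{5}$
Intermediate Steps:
$F = -15$ ($F = 12 - 27 = -15$)
$j{\left(V,M \right)} = 30 M + 30 V$ ($j{\left(V,M \right)} = - 2 \left(V + M\right) \left(-15\right) = - 2 \left(M + V\right) \left(-15\right) = \left(- 2 M - 2 V\right) \left(-15\right) = 30 M + 30 V$)
$R{\left(q,Y \right)} = -8 + \frac{289}{4 Y} + \frac{q}{4 Y}$ ($R{\left(q,Y \right)} = -8 + \frac{\frac{q}{Y} + \frac{289}{Y}}{4} = -8 + \frac{\frac{289}{Y} + \frac{q}{Y}}{4} = -8 + \left(\frac{289}{4 Y} + \frac{q}{4 Y}\right) = -8 + \frac{289}{4 Y} + \frac{q}{4 Y}$)
$-147287 + R{\left(j{\left(7,-10 \right)},43 \right)} = -147287 + \frac{289 + \left(30 \left(-10\right) + 30 \cdot 7\right) - 1376}{4 \cdot 43} = -147287 + \frac{1}{4} \cdot \frac{1}{43} \left(289 + \left(-300 + 210\right) - 1376\right) = -147287 + \frac{1}{4} \cdot \frac{1}{43} \left(289 - 90 - 1376\right) = -147287 + \frac{1}{4} \cdot \frac{1}{43} \left(-1177\right) = -147287 - \frac{1177}{172} = - \frac{25334541}{172}$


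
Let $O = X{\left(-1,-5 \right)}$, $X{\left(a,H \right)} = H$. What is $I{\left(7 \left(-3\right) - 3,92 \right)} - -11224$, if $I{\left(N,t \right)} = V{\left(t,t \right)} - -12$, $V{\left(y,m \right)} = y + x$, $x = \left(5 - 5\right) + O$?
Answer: $11323$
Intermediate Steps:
$O = -5$
$x = -5$ ($x = \left(5 - 5\right) - 5 = 0 - 5 = -5$)
$V{\left(y,m \right)} = -5 + y$ ($V{\left(y,m \right)} = y - 5 = -5 + y$)
$I{\left(N,t \right)} = 7 + t$ ($I{\left(N,t \right)} = \left(-5 + t\right) - -12 = \left(-5 + t\right) + 12 = 7 + t$)
$I{\left(7 \left(-3\right) - 3,92 \right)} - -11224 = \left(7 + 92\right) - -11224 = 99 + 11224 = 11323$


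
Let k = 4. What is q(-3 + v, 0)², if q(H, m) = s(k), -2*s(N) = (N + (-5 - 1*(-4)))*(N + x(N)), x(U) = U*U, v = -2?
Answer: 900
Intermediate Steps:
x(U) = U²
s(N) = -(-1 + N)*(N + N²)/2 (s(N) = -(N + (-5 - 1*(-4)))*(N + N²)/2 = -(N + (-5 + 4))*(N + N²)/2 = -(N - 1)*(N + N²)/2 = -(-1 + N)*(N + N²)/2)
q(H, m) = -30 (q(H, m) = (½)*4*(1 - 1*4²) = (½)*4*(1 - 1*16) = (½)*4*(1 - 16) = (½)*4*(-15) = -30)
q(-3 + v, 0)² = (-30)² = 900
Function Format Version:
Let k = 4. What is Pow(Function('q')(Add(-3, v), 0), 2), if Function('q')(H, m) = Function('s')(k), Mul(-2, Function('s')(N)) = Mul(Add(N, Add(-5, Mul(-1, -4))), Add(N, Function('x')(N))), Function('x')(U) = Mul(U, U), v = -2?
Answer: 900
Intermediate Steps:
Function('x')(U) = Pow(U, 2)
Function('s')(N) = Mul(Rational(-1, 2), Add(-1, N), Add(N, Pow(N, 2))) (Function('s')(N) = Mul(Rational(-1, 2), Mul(Add(N, Add(-5, Mul(-1, -4))), Add(N, Pow(N, 2)))) = Mul(Rational(-1, 2), Mul(Add(N, Add(-5, 4)), Add(N, Pow(N, 2)))) = Mul(Rational(-1, 2), Mul(Add(N, -1), Add(N, Pow(N, 2)))) = Mul(Rational(-1, 2), Mul(Add(-1, N), Add(N, Pow(N, 2)))) = Mul(Rational(-1, 2), Add(-1, N), Add(N, Pow(N, 2))))
Function('q')(H, m) = -30 (Function('q')(H, m) = Mul(Rational(1, 2), 4, Add(1, Mul(-1, Pow(4, 2)))) = Mul(Rational(1, 2), 4, Add(1, Mul(-1, 16))) = Mul(Rational(1, 2), 4, Add(1, -16)) = Mul(Rational(1, 2), 4, -15) = -30)
Pow(Function('q')(Add(-3, v), 0), 2) = Pow(-30, 2) = 900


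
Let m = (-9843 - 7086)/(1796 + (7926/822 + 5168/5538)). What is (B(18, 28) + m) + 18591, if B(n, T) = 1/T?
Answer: 356567947610669/19189235660 ≈ 18582.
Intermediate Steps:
m = -6422066937/685329845 (m = -16929/(1796 + (7926*(1/822) + 5168*(1/5538))) = -16929/(1796 + (1321/137 + 2584/2769)) = -16929/(1796 + 4011857/379353) = -16929/685329845/379353 = -16929*379353/685329845 = -6422066937/685329845 ≈ -9.3708)
(B(18, 28) + m) + 18591 = (1/28 - 6422066937/685329845) + 18591 = -179132544391/19189235660 + 18591 = 356567947610669/19189235660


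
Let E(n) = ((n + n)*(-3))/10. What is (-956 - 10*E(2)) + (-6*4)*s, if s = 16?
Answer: -1328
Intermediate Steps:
E(n) = -3*n/5 (E(n) = ((2*n)*(-3))*(⅒) = -6*n*(⅒) = -3*n/5)
(-956 - 10*E(2)) + (-6*4)*s = (-956 - (-6)*2) - 6*4*16 = (-956 - 10*(-6/5)) - 24*16 = (-956 + 12) - 384 = -944 - 384 = -1328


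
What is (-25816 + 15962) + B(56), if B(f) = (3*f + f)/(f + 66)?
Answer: -600982/61 ≈ -9852.2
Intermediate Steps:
B(f) = 4*f/(66 + f) (B(f) = (4*f)/(66 + f) = 4*f/(66 + f))
(-25816 + 15962) + B(56) = (-25816 + 15962) + 4*56/(66 + 56) = -9854 + 4*56/122 = -9854 + 4*56*(1/122) = -9854 + 112/61 = -600982/61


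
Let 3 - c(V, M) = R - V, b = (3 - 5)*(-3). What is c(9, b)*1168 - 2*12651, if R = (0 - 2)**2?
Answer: -15958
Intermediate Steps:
b = 6 (b = -2*(-3) = 6)
R = 4 (R = (-2)**2 = 4)
c(V, M) = -1 + V (c(V, M) = 3 - (4 - V) = 3 + (-4 + V) = -1 + V)
c(9, b)*1168 - 2*12651 = (-1 + 9)*1168 - 2*12651 = 8*1168 - 25302 = 9344 - 25302 = -15958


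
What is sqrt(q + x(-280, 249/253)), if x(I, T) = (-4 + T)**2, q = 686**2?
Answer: 7*sqrt(614754317)/253 ≈ 686.01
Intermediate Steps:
q = 470596
sqrt(q + x(-280, 249/253)) = sqrt(470596 + (-4 + 249/253)**2) = sqrt(470596 + (-763/253)**2) = sqrt(470596 + 582169/64009) = sqrt(30122961533/64009) = 7*sqrt(614754317)/253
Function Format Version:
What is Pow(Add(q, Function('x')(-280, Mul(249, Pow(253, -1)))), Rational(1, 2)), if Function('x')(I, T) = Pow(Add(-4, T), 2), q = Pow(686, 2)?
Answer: Mul(Rational(7, 253), Pow(614754317, Rational(1, 2))) ≈ 686.01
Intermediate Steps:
q = 470596
Pow(Add(q, Function('x')(-280, Mul(249, Pow(253, -1)))), Rational(1, 2)) = Pow(Add(470596, Pow(Add(-4, Mul(249, Pow(253, -1))), 2)), Rational(1, 2)) = Pow(Add(470596, Pow(Add(-4, Mul(249, Rational(1, 253))), 2)), Rational(1, 2)) = Pow(Add(470596, Pow(Add(-4, Rational(249, 253)), 2)), Rational(1, 2)) = Pow(Add(470596, Pow(Rational(-763, 253), 2)), Rational(1, 2)) = Pow(Add(470596, Rational(582169, 64009)), Rational(1, 2)) = Pow(Rational(30122961533, 64009), Rational(1, 2)) = Mul(Rational(7, 253), Pow(614754317, Rational(1, 2)))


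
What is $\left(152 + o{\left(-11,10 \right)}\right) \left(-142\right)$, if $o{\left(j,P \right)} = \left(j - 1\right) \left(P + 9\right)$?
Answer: $10792$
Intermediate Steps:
$o{\left(j,P \right)} = \left(-1 + j\right) \left(9 + P\right)$ ($o{\left(j,P \right)} = \left(j - 1\right) \left(9 + P\right) = \left(-1 + j\right) \left(9 + P\right)$)
$\left(152 + o{\left(-11,10 \right)}\right) \left(-142\right) = \left(152 + \left(-9 - 10 + 9 \left(-11\right) + 10 \left(-11\right)\right)\right) \left(-142\right) = \left(152 - 228\right) \left(-142\right) = \left(-76\right) \left(-142\right) = 10792$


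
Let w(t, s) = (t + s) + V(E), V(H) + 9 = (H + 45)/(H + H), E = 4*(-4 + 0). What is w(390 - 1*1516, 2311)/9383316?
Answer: 37603/300266112 ≈ 0.00012523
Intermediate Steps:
E = -16 (E = 4*(-4) = -16)
V(H) = -9 + (45 + H)/(2*H) (V(H) = -9 + (H + 45)/(H + H) = -9 + (45 + H)/((2*H)) = -9 + (45 + H)*(1/(2*H)) = -9 + (45 + H)/(2*H))
w(t, s) = -317/32 + s + t (w(t, s) = (t + s) + (1/2)*(45 - 17*(-16))/(-16) = (s + t) + (1/2)*(-1/16)*(45 + 272) = (s + t) + (1/2)*(-1/16)*317 = (s + t) - 317/32 = -317/32 + s + t)
w(390 - 1*1516, 2311)/9383316 = (-317/32 + 2311 + (390 - 1*1516))/9383316 = (-317/32 + 2311 + (390 - 1516))*(1/9383316) = (-317/32 + 2311 - 1126)*(1/9383316) = (37603/32)*(1/9383316) = 37603/300266112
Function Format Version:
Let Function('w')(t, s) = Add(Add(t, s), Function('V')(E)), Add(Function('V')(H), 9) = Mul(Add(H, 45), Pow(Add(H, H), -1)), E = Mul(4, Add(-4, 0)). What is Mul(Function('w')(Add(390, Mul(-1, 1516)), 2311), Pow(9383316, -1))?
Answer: Rational(37603, 300266112) ≈ 0.00012523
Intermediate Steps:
E = -16 (E = Mul(4, -4) = -16)
Function('V')(H) = Add(-9, Mul(Rational(1, 2), Pow(H, -1), Add(45, H))) (Function('V')(H) = Add(-9, Mul(Add(H, 45), Pow(Add(H, H), -1))) = Add(-9, Mul(Add(45, H), Pow(Mul(2, H), -1))) = Add(-9, Mul(Add(45, H), Mul(Rational(1, 2), Pow(H, -1)))) = Add(-9, Mul(Rational(1, 2), Pow(H, -1), Add(45, H))))
Function('w')(t, s) = Add(Rational(-317, 32), s, t) (Function('w')(t, s) = Add(Add(t, s), Mul(Rational(1, 2), Pow(-16, -1), Add(45, Mul(-17, -16)))) = Add(Add(s, t), Mul(Rational(1, 2), Rational(-1, 16), Add(45, 272))) = Add(Add(s, t), Mul(Rational(1, 2), Rational(-1, 16), 317)) = Add(Add(s, t), Rational(-317, 32)) = Add(Rational(-317, 32), s, t))
Mul(Function('w')(Add(390, Mul(-1, 1516)), 2311), Pow(9383316, -1)) = Mul(Add(Rational(-317, 32), 2311, Add(390, Mul(-1, 1516))), Pow(9383316, -1)) = Mul(Add(Rational(-317, 32), 2311, Add(390, -1516)), Rational(1, 9383316)) = Mul(Add(Rational(-317, 32), 2311, -1126), Rational(1, 9383316)) = Mul(Rational(37603, 32), Rational(1, 9383316)) = Rational(37603, 300266112)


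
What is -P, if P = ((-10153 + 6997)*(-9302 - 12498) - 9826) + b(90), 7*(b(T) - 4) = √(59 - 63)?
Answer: -68790978 - 2*I/7 ≈ -6.8791e+7 - 0.28571*I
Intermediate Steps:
b(T) = 4 + 2*I/7 (b(T) = 4 + √(59 - 63)/7 = 4 + √(-4)/7 = 4 + (2*I)/7 = 4 + 2*I/7)
P = 68790978 + 2*I/7 (P = ((-10153 + 6997)*(-9302 - 12498) - 9826) + (4 + 2*I/7) = (-3156*(-21800) - 9826) + (4 + 2*I/7) = (68800800 - 9826) + (4 + 2*I/7) = 68790974 + (4 + 2*I/7) = 68790978 + 2*I/7 ≈ 6.8791e+7 + 0.28571*I)
-P = -(68790978 + 2*I/7) = -68790978 - 2*I/7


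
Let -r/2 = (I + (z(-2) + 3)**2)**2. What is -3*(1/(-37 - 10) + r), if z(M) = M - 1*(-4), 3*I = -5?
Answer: 460609/141 ≈ 3266.7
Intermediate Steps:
I = -5/3 (I = (1/3)*(-5) = -5/3 ≈ -1.6667)
z(M) = 4 + M (z(M) = M + 4 = 4 + M)
r = -9800/9 (r = -2*(-5/3 + ((4 - 2) + 3)**2)**2 = -2*(-5/3 + (2 + 3)**2)**2 = -2*(-5/3 + 5**2)**2 = -2*(-5/3 + 25)**2 = -2*(70/3)**2 = -2*4900/9 = -9800/9 ≈ -1088.9)
-3*(1/(-37 - 10) + r) = -3*(1/(-37 - 10) - 9800/9) = -3*(1/(-47) - 9800/9) = -3*(-1/47 - 9800/9) = -3*(-460609/423) = 460609/141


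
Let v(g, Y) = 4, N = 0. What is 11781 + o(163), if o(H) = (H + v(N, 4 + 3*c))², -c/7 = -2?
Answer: 39670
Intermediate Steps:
c = 14 (c = -7*(-2) = 14)
o(H) = (4 + H)² (o(H) = (H + 4)² = (4 + H)²)
11781 + o(163) = 11781 + (4 + 163)² = 11781 + 167² = 11781 + 27889 = 39670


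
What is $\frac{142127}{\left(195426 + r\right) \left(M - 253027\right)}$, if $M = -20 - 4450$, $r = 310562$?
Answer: $- \frac{142127}{130290392036} \approx -1.0908 \cdot 10^{-6}$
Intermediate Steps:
$M = -4470$ ($M = -20 - 4450 = -4470$)
$\frac{142127}{\left(195426 + r\right) \left(M - 253027\right)} = \frac{142127}{\left(195426 + 310562\right) \left(-4470 - 253027\right)} = \frac{142127}{505988 \left(-257497\right)} = \frac{142127}{-130290392036} = 142127 \left(- \frac{1}{130290392036}\right) = - \frac{142127}{130290392036}$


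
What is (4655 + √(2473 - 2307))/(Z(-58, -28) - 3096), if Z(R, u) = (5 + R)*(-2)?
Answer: -931/598 - √166/2990 ≈ -1.5612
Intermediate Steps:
Z(R, u) = -10 - 2*R
(4655 + √(2473 - 2307))/(Z(-58, -28) - 3096) = (4655 + √(2473 - 2307))/((-10 - 2*(-58)) - 3096) = (4655 + √166)/((-10 + 116) - 3096) = (4655 + √166)/(106 - 3096) = (4655 + √166)/(-2990) = (4655 + √166)*(-1/2990) = -931/598 - √166/2990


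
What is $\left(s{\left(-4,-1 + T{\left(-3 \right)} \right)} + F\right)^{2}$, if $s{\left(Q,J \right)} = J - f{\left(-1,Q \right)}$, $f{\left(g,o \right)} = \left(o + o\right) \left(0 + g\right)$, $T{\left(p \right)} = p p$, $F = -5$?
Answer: $25$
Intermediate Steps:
$T{\left(p \right)} = p^{2}$
$f{\left(g,o \right)} = 2 g o$ ($f{\left(g,o \right)} = 2 o g = 2 g o$)
$s{\left(Q,J \right)} = J + 2 Q$ ($s{\left(Q,J \right)} = J - 2 \left(-1\right) Q = J - - 2 Q = J + 2 Q$)
$\left(s{\left(-4,-1 + T{\left(-3 \right)} \right)} + F\right)^{2} = \left(\left(\left(-1 + \left(-3\right)^{2}\right) + 2 \left(-4\right)\right) - 5\right)^{2} = \left(\left(\left(-1 + 9\right) - 8\right) - 5\right)^{2} = \left(\left(8 - 8\right) - 5\right)^{2} = \left(0 - 5\right)^{2} = \left(-5\right)^{2} = 25$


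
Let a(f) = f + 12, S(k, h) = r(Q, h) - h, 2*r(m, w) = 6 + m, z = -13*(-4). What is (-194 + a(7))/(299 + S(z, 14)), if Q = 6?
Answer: -175/291 ≈ -0.60137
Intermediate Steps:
z = 52
r(m, w) = 3 + m/2 (r(m, w) = (6 + m)/2 = 3 + m/2)
S(k, h) = 6 - h (S(k, h) = (3 + (½)*6) - h = (3 + 3) - h = 6 - h)
a(f) = 12 + f
(-194 + a(7))/(299 + S(z, 14)) = (-194 + (12 + 7))/(299 + (6 - 1*14)) = (-194 + 19)/(299 + (6 - 14)) = -175/(299 - 8) = -175/291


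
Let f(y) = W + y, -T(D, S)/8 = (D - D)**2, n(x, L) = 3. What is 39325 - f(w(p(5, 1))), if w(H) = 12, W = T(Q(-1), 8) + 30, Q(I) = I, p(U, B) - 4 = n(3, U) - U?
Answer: 39283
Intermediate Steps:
p(U, B) = 7 - U (p(U, B) = 4 + (3 - U) = 7 - U)
T(D, S) = 0 (T(D, S) = -8*(D - D)**2 = -8*0**2 = -8*0 = 0)
W = 30 (W = 0 + 30 = 30)
f(y) = 30 + y
39325 - f(w(p(5, 1))) = 39325 - (30 + 12) = 39325 - 1*42 = 39325 - 42 = 39283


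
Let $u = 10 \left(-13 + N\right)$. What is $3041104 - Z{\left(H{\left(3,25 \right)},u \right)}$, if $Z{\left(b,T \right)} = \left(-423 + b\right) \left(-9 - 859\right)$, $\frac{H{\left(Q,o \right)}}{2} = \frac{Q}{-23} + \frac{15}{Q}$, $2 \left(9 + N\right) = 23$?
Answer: $\frac{61695052}{23} \approx 2.6824 \cdot 10^{6}$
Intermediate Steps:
$N = \frac{5}{2}$ ($N = -9 + \frac{1}{2} \cdot 23 = -9 + \frac{23}{2} = \frac{5}{2} \approx 2.5$)
$H{\left(Q,o \right)} = \frac{30}{Q} - \frac{2 Q}{23}$ ($H{\left(Q,o \right)} = 2 \left(\frac{Q}{-23} + \frac{15}{Q}\right) = 2 \left(Q \left(- \frac{1}{23}\right) + \frac{15}{Q}\right) = 2 \left(- \frac{Q}{23} + \frac{15}{Q}\right) = 2 \left(\frac{15}{Q} - \frac{Q}{23}\right) = \frac{30}{Q} - \frac{2 Q}{23}$)
$u = -105$ ($u = 10 \left(-13 + \frac{5}{2}\right) = 10 \left(- \frac{21}{2}\right) = -105$)
$Z{\left(b,T \right)} = 367164 - 868 b$ ($Z{\left(b,T \right)} = \left(-423 + b\right) \left(-868\right) = 367164 - 868 b$)
$3041104 - Z{\left(H{\left(3,25 \right)},u \right)} = 3041104 - \left(367164 - 868 \left(\frac{30}{3} - \frac{6}{23}\right)\right) = 3041104 - \left(367164 - 868 \left(30 \cdot \frac{1}{3} - \frac{6}{23}\right)\right) = 3041104 - \left(367164 - 868 \left(10 - \frac{6}{23}\right)\right) = 3041104 - \left(367164 - \frac{194432}{23}\right) = 3041104 - \frac{8250340}{23} = \frac{61695052}{23}$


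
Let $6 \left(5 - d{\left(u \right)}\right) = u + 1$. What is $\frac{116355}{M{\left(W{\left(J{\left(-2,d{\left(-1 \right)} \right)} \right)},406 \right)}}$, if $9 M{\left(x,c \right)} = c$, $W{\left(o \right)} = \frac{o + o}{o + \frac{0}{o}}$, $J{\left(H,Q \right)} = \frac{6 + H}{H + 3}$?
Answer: $\frac{1047195}{406} \approx 2579.3$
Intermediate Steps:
$d{\left(u \right)} = \frac{29}{6} - \frac{u}{6}$ ($d{\left(u \right)} = 5 - \frac{u + 1}{6} = 5 - \frac{1 + u}{6} = 5 - \left(\frac{1}{6} + \frac{u}{6}\right) = \frac{29}{6} - \frac{u}{6}$)
$J{\left(H,Q \right)} = \frac{6 + H}{3 + H}$
$W{\left(o \right)} = 2$ ($W{\left(o \right)} = \frac{2 o}{o + 0} = \frac{2 o}{o} = 2$)
$M{\left(x,c \right)} = \frac{c}{9}$
$\frac{116355}{M{\left(W{\left(J{\left(-2,d{\left(-1 \right)} \right)} \right)},406 \right)}} = \frac{116355}{\frac{1}{9} \cdot 406} = \frac{116355}{\frac{406}{9}} = 116355 \cdot \frac{9}{406} = \frac{1047195}{406}$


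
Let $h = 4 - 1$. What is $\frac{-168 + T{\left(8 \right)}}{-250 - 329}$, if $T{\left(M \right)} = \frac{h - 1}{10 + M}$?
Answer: $\frac{1511}{5211} \approx 0.28996$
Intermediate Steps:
$h = 3$ ($h = 4 - 1 = 3$)
$T{\left(M \right)} = \frac{2}{10 + M}$ ($T{\left(M \right)} = \frac{3 - 1}{10 + M} = \frac{2}{10 + M}$)
$\frac{-168 + T{\left(8 \right)}}{-250 - 329} = \frac{-168 + \frac{2}{10 + 8}}{-250 - 329} = \frac{-168 + \frac{2}{18}}{-579} = \left(-168 + 2 \cdot \frac{1}{18}\right) \left(- \frac{1}{579}\right) = \left(-168 + \frac{1}{9}\right) \left(- \frac{1}{579}\right) = \left(- \frac{1511}{9}\right) \left(- \frac{1}{579}\right) = \frac{1511}{5211}$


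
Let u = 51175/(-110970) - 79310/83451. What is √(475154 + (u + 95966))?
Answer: √2687404382904217165330/68596722 ≈ 755.72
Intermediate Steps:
u = -871442375/617370498 (u = 51175*(-1/110970) - 79310*1/83451 = -10235/22194 - 79310/83451 = -871442375/617370498 ≈ -1.4115)
√(475154 + (u + 95966)) = √(475154 + (-871442375/617370498 + 95966)) = √(475154 + 59245705768693/617370498) = √(352591767375385/617370498) = √2687404382904217165330/68596722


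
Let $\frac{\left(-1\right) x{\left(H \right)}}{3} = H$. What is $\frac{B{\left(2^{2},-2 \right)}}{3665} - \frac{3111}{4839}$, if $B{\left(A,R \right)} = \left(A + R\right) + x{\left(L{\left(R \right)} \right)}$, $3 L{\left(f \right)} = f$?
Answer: $- \frac{3794153}{5911645} \approx -0.64181$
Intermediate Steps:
$L{\left(f \right)} = \frac{f}{3}$
$x{\left(H \right)} = - 3 H$
$B{\left(A,R \right)} = A$ ($B{\left(A,R \right)} = \left(A + R\right) - 3 \frac{R}{3} = \left(A + R\right) - R = A$)
$\frac{B{\left(2^{2},-2 \right)}}{3665} - \frac{3111}{4839} = \frac{2^{2}}{3665} - \frac{3111}{4839} = 4 \cdot \frac{1}{3665} - \frac{1037}{1613} = \frac{4}{3665} - \frac{1037}{1613} = - \frac{3794153}{5911645}$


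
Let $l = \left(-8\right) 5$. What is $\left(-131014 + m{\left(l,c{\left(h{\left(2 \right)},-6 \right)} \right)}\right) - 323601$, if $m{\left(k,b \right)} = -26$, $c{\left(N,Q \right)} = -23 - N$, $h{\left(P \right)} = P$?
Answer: $-454641$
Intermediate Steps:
$l = -40$
$\left(-131014 + m{\left(l,c{\left(h{\left(2 \right)},-6 \right)} \right)}\right) - 323601 = \left(-131014 - 26\right) - 323601 = -131040 - 323601 = -454641$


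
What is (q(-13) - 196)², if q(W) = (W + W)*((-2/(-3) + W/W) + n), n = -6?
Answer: 62500/9 ≈ 6944.4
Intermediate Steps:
q(W) = -26*W/3 (q(W) = (W + W)*((-2/(-3) + W/W) - 6) = (2*W)*((-2*(-⅓) + 1) - 6) = (2*W)*((⅔ + 1) - 6) = (2*W)*(5/3 - 6) = (2*W)*(-13/3) = -26*W/3)
(q(-13) - 196)² = (-26/3*(-13) - 196)² = (338/3 - 196)² = (-250/3)² = 62500/9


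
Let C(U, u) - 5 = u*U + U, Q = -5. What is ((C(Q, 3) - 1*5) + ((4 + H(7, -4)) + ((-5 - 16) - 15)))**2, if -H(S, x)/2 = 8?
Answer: 4624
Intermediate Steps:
H(S, x) = -16 (H(S, x) = -2*8 = -16)
C(U, u) = 5 + U + U*u (C(U, u) = 5 + (u*U + U) = 5 + (U*u + U) = 5 + (U + U*u) = 5 + U + U*u)
((C(Q, 3) - 1*5) + ((4 + H(7, -4)) + ((-5 - 16) - 15)))**2 = (((5 - 5 - 5*3) - 1*5) + ((4 - 16) + ((-5 - 16) - 15)))**2 = (((5 - 5 - 15) - 5) + (-12 + (-21 - 15)))**2 = ((-15 - 5) + (-12 - 36))**2 = (-20 - 48)**2 = (-68)**2 = 4624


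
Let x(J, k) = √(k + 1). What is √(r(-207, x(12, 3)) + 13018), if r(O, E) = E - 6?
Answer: 3*√1446 ≈ 114.08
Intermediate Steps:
x(J, k) = √(1 + k)
r(O, E) = -6 + E
√(r(-207, x(12, 3)) + 13018) = √((-6 + √(1 + 3)) + 13018) = √((-6 + √4) + 13018) = √((-6 + 2) + 13018) = √(-4 + 13018) = √13014 = 3*√1446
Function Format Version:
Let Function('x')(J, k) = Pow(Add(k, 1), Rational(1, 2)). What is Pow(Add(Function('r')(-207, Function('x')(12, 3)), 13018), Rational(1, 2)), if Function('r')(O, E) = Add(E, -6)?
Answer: Mul(3, Pow(1446, Rational(1, 2))) ≈ 114.08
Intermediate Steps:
Function('x')(J, k) = Pow(Add(1, k), Rational(1, 2))
Function('r')(O, E) = Add(-6, E)
Pow(Add(Function('r')(-207, Function('x')(12, 3)), 13018), Rational(1, 2)) = Pow(Add(Add(-6, Pow(Add(1, 3), Rational(1, 2))), 13018), Rational(1, 2)) = Pow(Add(Add(-6, Pow(4, Rational(1, 2))), 13018), Rational(1, 2)) = Pow(Add(Add(-6, 2), 13018), Rational(1, 2)) = Pow(Add(-4, 13018), Rational(1, 2)) = Pow(13014, Rational(1, 2)) = Mul(3, Pow(1446, Rational(1, 2)))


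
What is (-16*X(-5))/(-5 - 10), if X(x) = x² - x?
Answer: 32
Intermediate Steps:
(-16*X(-5))/(-5 - 10) = (-(-80)*(-1 - 5))/(-5 - 10) = -(-80)*(-6)/(-15) = -16*30*(-1/15) = -480*(-1/15) = 32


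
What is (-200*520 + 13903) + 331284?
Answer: 241187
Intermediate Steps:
(-200*520 + 13903) + 331284 = (-104000 + 13903) + 331284 = -90097 + 331284 = 241187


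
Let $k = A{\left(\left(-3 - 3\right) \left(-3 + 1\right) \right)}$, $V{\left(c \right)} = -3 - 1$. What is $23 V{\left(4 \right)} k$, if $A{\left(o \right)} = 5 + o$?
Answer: $-1564$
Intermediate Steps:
$V{\left(c \right)} = -4$
$k = 17$ ($k = 5 + \left(-3 - 3\right) \left(-3 + 1\right) = 5 - -12 = 5 + 12 = 17$)
$23 V{\left(4 \right)} k = 23 \left(-4\right) 17 = \left(-92\right) 17 = -1564$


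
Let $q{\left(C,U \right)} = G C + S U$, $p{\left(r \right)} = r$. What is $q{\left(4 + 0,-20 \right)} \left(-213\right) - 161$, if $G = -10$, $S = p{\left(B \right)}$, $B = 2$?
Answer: $16879$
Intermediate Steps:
$S = 2$
$q{\left(C,U \right)} = - 10 C + 2 U$
$q{\left(4 + 0,-20 \right)} \left(-213\right) - 161 = \left(- 10 \left(4 + 0\right) + 2 \left(-20\right)\right) \left(-213\right) - 161 = \left(\left(-10\right) 4 - 40\right) \left(-213\right) - 161 = \left(-40 - 40\right) \left(-213\right) - 161 = \left(-80\right) \left(-213\right) - 161 = 17040 - 161 = 16879$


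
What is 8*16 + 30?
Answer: 158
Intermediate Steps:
8*16 + 30 = 128 + 30 = 158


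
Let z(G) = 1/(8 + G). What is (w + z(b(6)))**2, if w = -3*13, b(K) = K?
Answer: 297025/196 ≈ 1515.4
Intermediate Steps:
w = -39
(w + z(b(6)))**2 = (-39 + 1/(8 + 6))**2 = (-39 + 1/14)**2 = (-545/14)**2 = 297025/196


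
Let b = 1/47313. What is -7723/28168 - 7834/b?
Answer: -10440470390779/28168 ≈ -3.7065e+8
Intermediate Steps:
b = 1/47313 ≈ 2.1136e-5
-7723/28168 - 7834/b = -7723/28168 - 7834/1/47313 = -7723*1/28168 - 7834*47313 = -7723/28168 - 370650042 = -10440470390779/28168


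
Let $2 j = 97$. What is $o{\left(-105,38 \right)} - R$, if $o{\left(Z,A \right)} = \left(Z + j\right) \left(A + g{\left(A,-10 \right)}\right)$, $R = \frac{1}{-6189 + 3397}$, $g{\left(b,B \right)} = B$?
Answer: $- \frac{4416943}{2792} \approx -1582.0$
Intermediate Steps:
$j = \frac{97}{2}$ ($j = \frac{1}{2} \cdot 97 = \frac{97}{2} \approx 48.5$)
$R = - \frac{1}{2792}$ ($R = \frac{1}{-2792} = - \frac{1}{2792} \approx -0.00035817$)
$o{\left(Z,A \right)} = \left(-10 + A\right) \left(\frac{97}{2} + Z\right)$ ($o{\left(Z,A \right)} = \left(Z + \frac{97}{2}\right) \left(A - 10\right) = \left(\frac{97}{2} + Z\right) \left(-10 + A\right) = \left(-10 + A\right) \left(\frac{97}{2} + Z\right)$)
$o{\left(-105,38 \right)} - R = \left(-485 - -1050 + \frac{97}{2} \cdot 38 + 38 \left(-105\right)\right) - - \frac{1}{2792} = \left(-485 + 1050 + 1843 - 3990\right) + \frac{1}{2792} = -1582 + \frac{1}{2792} = - \frac{4416943}{2792}$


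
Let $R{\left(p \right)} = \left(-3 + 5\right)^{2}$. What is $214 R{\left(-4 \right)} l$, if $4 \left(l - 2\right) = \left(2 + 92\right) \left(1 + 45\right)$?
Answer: $927048$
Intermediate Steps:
$l = 1083$ ($l = 2 + \frac{\left(2 + 92\right) \left(1 + 45\right)}{4} = 2 + \frac{94 \cdot 46}{4} = 2 + \frac{1}{4} \cdot 4324 = 2 + 1081 = 1083$)
$R{\left(p \right)} = 4$ ($R{\left(p \right)} = 2^{2} = 4$)
$214 R{\left(-4 \right)} l = 214 \cdot 4 \cdot 1083 = 856 \cdot 1083 = 927048$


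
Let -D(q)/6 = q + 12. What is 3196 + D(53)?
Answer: 2806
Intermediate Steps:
D(q) = -72 - 6*q (D(q) = -6*(q + 12) = -6*(12 + q) = -72 - 6*q)
3196 + D(53) = 3196 + (-72 - 6*53) = 3196 + (-72 - 318) = 3196 - 390 = 2806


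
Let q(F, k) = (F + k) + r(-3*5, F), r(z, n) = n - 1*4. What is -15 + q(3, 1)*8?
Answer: 9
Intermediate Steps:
r(z, n) = -4 + n (r(z, n) = n - 4 = -4 + n)
q(F, k) = -4 + k + 2*F (q(F, k) = (F + k) + (-4 + F) = -4 + k + 2*F)
-15 + q(3, 1)*8 = -15 + (-4 + 1 + 2*3)*8 = -15 + (-4 + 1 + 6)*8 = -15 + 3*8 = -15 + 24 = 9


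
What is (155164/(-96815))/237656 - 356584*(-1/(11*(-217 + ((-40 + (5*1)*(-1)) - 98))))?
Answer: -10255653303779/113892894918 ≈ -90.047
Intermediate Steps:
(155164/(-96815))/237656 - 356584*(-1/(11*(-217 + ((-40 + (5*1)*(-1)) - 98)))) = (155164*(-1/96815))*(1/237656) - 356584*(-1/(11*(-217 + ((-40 + 5*(-1)) - 98)))) = -155164/96815*1/237656 - 356584*(-1/(11*(-217 + ((-40 - 5) - 98)))) = -38791/5752166410 - 356584*(-1/(11*(-217 + (-45 - 98)))) = -38791/5752166410 - 356584*(-1/(11*(-217 - 143))) = -38791/5752166410 - 356584/((-11*(-360))) = -38791/5752166410 - 356584/3960 = -38791/5752166410 - 356584*1/3960 = -38791/5752166410 - 44573/495 = -10255653303779/113892894918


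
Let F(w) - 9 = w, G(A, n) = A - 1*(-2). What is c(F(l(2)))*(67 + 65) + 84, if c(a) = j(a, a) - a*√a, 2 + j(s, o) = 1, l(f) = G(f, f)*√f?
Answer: -48 - 132*(9 + 4*√2)^(3/2) ≈ -7454.9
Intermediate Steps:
G(A, n) = 2 + A (G(A, n) = A + 2 = 2 + A)
l(f) = √f*(2 + f) (l(f) = (2 + f)*√f = √f*(2 + f))
j(s, o) = -1 (j(s, o) = -2 + 1 = -1)
F(w) = 9 + w
c(a) = -1 - a^(3/2) (c(a) = -1 - a*√a = -1 - a^(3/2))
c(F(l(2)))*(67 + 65) + 84 = (-1 - (9 + √2*(2 + 2))^(3/2))*(67 + 65) + 84 = (-1 - (9 + √2*4)^(3/2))*132 + 84 = (-1 - (9 + 4*√2)^(3/2))*132 + 84 = (-132 - 132*(9 + 4*√2)^(3/2)) + 84 = -48 - 132*(9 + 4*√2)^(3/2)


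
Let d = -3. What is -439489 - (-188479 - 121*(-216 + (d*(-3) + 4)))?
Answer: -275573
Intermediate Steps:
-439489 - (-188479 - 121*(-216 + (d*(-3) + 4))) = -439489 - (-188479 - 121*(-216 + (-3*(-3) + 4))) = -439489 - (-188479 - 121*(-216 + (9 + 4))) = -439489 - (-188479 - 121*(-216 + 13)) = -439489 - (-188479 - 121*(-203)) = -439489 - (-188479 - 1*(-24563)) = -439489 - (-188479 + 24563) = -439489 - 1*(-163916) = -439489 + 163916 = -275573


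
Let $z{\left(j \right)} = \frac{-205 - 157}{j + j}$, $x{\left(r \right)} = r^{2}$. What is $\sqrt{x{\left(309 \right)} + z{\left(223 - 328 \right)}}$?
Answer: $\frac{\sqrt{1052697030}}{105} \approx 309.0$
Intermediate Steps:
$z{\left(j \right)} = - \frac{181}{j}$ ($z{\left(j \right)} = - \frac{362}{2 j} = - 362 \frac{1}{2 j} = - \frac{181}{j}$)
$\sqrt{x{\left(309 \right)} + z{\left(223 - 328 \right)}} = \sqrt{309^{2} - \frac{181}{223 - 328}} = \sqrt{95481 - \frac{181}{223 - 328}} = \sqrt{95481 - \frac{181}{-105}} = \sqrt{95481 - - \frac{181}{105}} = \sqrt{95481 + \frac{181}{105}} = \sqrt{\frac{10025686}{105}} = \frac{\sqrt{1052697030}}{105}$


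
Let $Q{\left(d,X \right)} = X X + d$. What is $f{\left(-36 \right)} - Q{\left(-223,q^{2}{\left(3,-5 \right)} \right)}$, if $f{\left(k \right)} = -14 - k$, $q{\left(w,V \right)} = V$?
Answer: $-380$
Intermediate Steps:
$Q{\left(d,X \right)} = d + X^{2}$ ($Q{\left(d,X \right)} = X^{2} + d = d + X^{2}$)
$f{\left(-36 \right)} - Q{\left(-223,q^{2}{\left(3,-5 \right)} \right)} = \left(-14 - -36\right) - \left(-223 + \left(\left(-5\right)^{2}\right)^{2}\right) = \left(-14 + 36\right) - \left(-223 + 25^{2}\right) = 22 - \left(-223 + 625\right) = 22 - 402 = -380$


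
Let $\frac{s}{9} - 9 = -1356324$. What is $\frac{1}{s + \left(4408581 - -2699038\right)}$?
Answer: $- \frac{1}{5099216} \approx -1.9611 \cdot 10^{-7}$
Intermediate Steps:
$s = -12206835$ ($s = 81 + 9 \left(-1356324\right) = 81 - 12206916 = -12206835$)
$\frac{1}{s + \left(4408581 - -2699038\right)} = \frac{1}{-12206835 + \left(4408581 - -2699038\right)} = \frac{1}{-12206835 + \left(4408581 + 2699038\right)} = \frac{1}{-12206835 + 7107619} = \frac{1}{-5099216} = - \frac{1}{5099216}$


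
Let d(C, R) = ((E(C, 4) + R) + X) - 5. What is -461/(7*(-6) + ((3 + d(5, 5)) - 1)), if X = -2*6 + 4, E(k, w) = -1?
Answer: 461/49 ≈ 9.4082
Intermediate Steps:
X = -8 (X = -12 + 4 = -8)
d(C, R) = -14 + R (d(C, R) = ((-1 + R) - 8) - 5 = (-9 + R) - 5 = -14 + R)
-461/(7*(-6) + ((3 + d(5, 5)) - 1)) = -461/(7*(-6) + ((3 + (-14 + 5)) - 1)) = -461/(-42 + ((3 - 9) - 1)) = -461/(-42 + (-6 - 1)) = -461/(-42 - 7) = -461/(-49) = -461*(-1/49) = 461/49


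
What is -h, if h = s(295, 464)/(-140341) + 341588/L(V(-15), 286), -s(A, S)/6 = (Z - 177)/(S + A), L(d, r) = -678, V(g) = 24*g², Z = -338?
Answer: 6064258739932/12036626547 ≈ 503.82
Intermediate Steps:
s(A, S) = 3090/(A + S) (s(A, S) = -6*(-338 - 177)/(S + A) = -(-3090)/(A + S) = 3090/(A + S))
h = -6064258739932/12036626547 (h = (3090/(295 + 464))/(-140341) + 341588/(-678) = (3090/759)*(-1/140341) + 341588*(-1/678) = (3090*(1/759))*(-1/140341) - 170794/339 = (1030/253)*(-1/140341) - 170794/339 = -1030/35506273 - 170794/339 = -6064258739932/12036626547 ≈ -503.82)
-h = -1*(-6064258739932/12036626547) = 6064258739932/12036626547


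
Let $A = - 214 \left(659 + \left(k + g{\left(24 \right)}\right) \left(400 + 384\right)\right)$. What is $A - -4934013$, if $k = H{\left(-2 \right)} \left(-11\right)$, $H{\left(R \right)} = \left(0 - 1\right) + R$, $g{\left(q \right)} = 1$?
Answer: $-911397$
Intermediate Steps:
$H{\left(R \right)} = -1 + R$
$k = 33$ ($k = \left(-1 - 2\right) \left(-11\right) = \left(-3\right) \left(-11\right) = 33$)
$A = -5845410$ ($A = - 214 \left(659 + \left(33 + 1\right) \left(400 + 384\right)\right) = - 214 \left(659 + 34 \cdot 784\right) = - 214 \left(659 + 26656\right) = \left(-214\right) 27315 = -5845410$)
$A - -4934013 = -5845410 - -4934013 = -5845410 + 4934013 = -911397$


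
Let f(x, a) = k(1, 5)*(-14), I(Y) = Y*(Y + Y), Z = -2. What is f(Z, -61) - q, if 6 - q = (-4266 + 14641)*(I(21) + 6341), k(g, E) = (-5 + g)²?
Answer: 74938395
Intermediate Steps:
I(Y) = 2*Y² (I(Y) = Y*(2*Y) = 2*Y²)
f(x, a) = -224 (f(x, a) = (-5 + 1)²*(-14) = (-4)²*(-14) = 16*(-14) = -224)
q = -74938619 (q = 6 - (-4266 + 14641)*(2*21² + 6341) = 6 - 10375*(2*441 + 6341) = 6 - 10375*(882 + 6341) = 6 - 10375*7223 = 6 - 1*74938625 = 6 - 74938625 = -74938619)
f(Z, -61) - q = -224 - 1*(-74938619) = -224 + 74938619 = 74938395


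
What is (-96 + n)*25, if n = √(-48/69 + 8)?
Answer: -2400 + 50*√966/23 ≈ -2332.4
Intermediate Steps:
n = 2*√966/23 (n = √(-48*1/69 + 8) = √(-16/23 + 8) = √(168/23) = 2*√966/23 ≈ 2.7027)
(-96 + n)*25 = (-96 + 2*√966/23)*25 = -2400 + 50*√966/23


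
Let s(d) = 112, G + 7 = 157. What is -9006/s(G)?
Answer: -4503/56 ≈ -80.411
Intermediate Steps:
G = 150 (G = -7 + 157 = 150)
-9006/s(G) = -9006/112 = -9006*1/112 = -4503/56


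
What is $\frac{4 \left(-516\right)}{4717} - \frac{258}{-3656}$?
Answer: $- \frac{3164499}{8622676} \approx -0.367$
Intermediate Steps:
$\frac{4 \left(-516\right)}{4717} - \frac{258}{-3656} = \left(-2064\right) \frac{1}{4717} - - \frac{129}{1828} = - \frac{2064}{4717} + \frac{129}{1828} = - \frac{3164499}{8622676}$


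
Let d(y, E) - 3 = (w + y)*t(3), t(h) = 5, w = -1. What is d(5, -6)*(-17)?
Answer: -391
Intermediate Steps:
d(y, E) = -2 + 5*y (d(y, E) = 3 + (-1 + y)*5 = 3 + (-5 + 5*y) = -2 + 5*y)
d(5, -6)*(-17) = (-2 + 5*5)*(-17) = (-2 + 25)*(-17) = 23*(-17) = -391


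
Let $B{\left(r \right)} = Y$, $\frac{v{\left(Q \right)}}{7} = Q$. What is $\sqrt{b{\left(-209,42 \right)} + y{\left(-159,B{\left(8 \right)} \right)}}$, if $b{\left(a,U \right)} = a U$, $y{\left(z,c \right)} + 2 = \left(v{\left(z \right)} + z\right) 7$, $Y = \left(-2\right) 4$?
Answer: $2 i \sqrt{4421} \approx 132.98 i$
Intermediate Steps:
$v{\left(Q \right)} = 7 Q$
$Y = -8$
$B{\left(r \right)} = -8$
$y{\left(z,c \right)} = -2 + 56 z$ ($y{\left(z,c \right)} = -2 + \left(7 z + z\right) 7 = -2 + 8 z 7 = -2 + 56 z$)
$b{\left(a,U \right)} = U a$
$\sqrt{b{\left(-209,42 \right)} + y{\left(-159,B{\left(8 \right)} \right)}} = \sqrt{42 \left(-209\right) + \left(-2 + 56 \left(-159\right)\right)} = \sqrt{-8778 - 8906} = \sqrt{-17684} = 2 i \sqrt{4421}$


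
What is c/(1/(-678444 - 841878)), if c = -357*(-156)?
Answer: -84669772824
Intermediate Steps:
c = 55692
c/(1/(-678444 - 841878)) = 55692/(1/(-678444 - 841878)) = 55692/(1/(-1520322)) = 55692/(-1/1520322) = 55692*(-1520322) = -84669772824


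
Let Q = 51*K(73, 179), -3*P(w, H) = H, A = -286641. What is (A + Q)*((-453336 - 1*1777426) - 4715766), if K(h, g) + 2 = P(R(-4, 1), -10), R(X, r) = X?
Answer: 1990687368544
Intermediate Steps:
P(w, H) = -H/3
K(h, g) = 4/3 (K(h, g) = -2 - ⅓*(-10) = -2 + 10/3 = 4/3)
Q = 68 (Q = 51*(4/3) = 68)
(A + Q)*((-453336 - 1*1777426) - 4715766) = (-286641 + 68)*((-453336 - 1*1777426) - 4715766) = -286573*((-453336 - 1777426) - 4715766) = -286573*(-2230762 - 4715766) = -286573*(-6946528) = 1990687368544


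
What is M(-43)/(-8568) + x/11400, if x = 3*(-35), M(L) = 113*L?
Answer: 113527/203490 ≈ 0.55790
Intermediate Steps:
x = -105
M(-43)/(-8568) + x/11400 = (113*(-43))/(-8568) - 105/11400 = -4859*(-1/8568) - 105*1/11400 = 4859/8568 - 7/760 = 113527/203490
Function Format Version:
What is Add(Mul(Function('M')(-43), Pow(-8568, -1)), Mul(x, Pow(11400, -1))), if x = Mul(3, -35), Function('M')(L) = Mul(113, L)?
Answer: Rational(113527, 203490) ≈ 0.55790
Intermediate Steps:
x = -105
Add(Mul(Function('M')(-43), Pow(-8568, -1)), Mul(x, Pow(11400, -1))) = Add(Mul(Mul(113, -43), Pow(-8568, -1)), Mul(-105, Pow(11400, -1))) = Add(Mul(-4859, Rational(-1, 8568)), Mul(-105, Rational(1, 11400))) = Add(Rational(4859, 8568), Rational(-7, 760)) = Rational(113527, 203490)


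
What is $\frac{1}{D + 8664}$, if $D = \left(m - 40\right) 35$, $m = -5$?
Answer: $\frac{1}{7089} \approx 0.00014106$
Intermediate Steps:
$D = -1575$ ($D = \left(-5 - 40\right) 35 = \left(-45\right) 35 = -1575$)
$\frac{1}{D + 8664} = \frac{1}{-1575 + 8664} = \frac{1}{7089}$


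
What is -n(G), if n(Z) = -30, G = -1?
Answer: 30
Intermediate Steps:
-n(G) = -1*(-30) = 30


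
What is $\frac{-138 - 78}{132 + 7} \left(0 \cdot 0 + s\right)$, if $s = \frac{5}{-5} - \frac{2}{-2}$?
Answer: $0$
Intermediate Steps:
$s = 0$ ($s = 5 \left(- \frac{1}{5}\right) - -1 = -1 + 1 = 0$)
$\frac{-138 - 78}{132 + 7} \left(0 \cdot 0 + s\right) = \frac{-138 - 78}{132 + 7} \left(0 \cdot 0 + 0\right) = - \frac{216}{139} \left(0 + 0\right) = \left(-216\right) \frac{1}{139} \cdot 0 = \left(- \frac{216}{139}\right) 0 = 0$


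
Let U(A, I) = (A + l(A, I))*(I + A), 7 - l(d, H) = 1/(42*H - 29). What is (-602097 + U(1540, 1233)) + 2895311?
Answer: 340718657292/51757 ≈ 6.5830e+6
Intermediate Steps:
l(d, H) = 7 - 1/(-29 + 42*H) (l(d, H) = 7 - 1/(42*H - 29) = 7 - 1/(-29 + 42*H))
U(A, I) = (A + I)*(A + 6*(-34 + 49*I)/(-29 + 42*I)) (U(A, I) = (A + 6*(-34 + 49*I)/(-29 + 42*I))*(I + A) = (A + 6*(-34 + 49*I)/(-29 + 42*I))*(A + I) = (A + I)*(A + 6*(-34 + 49*I)/(-29 + 42*I)))
(-602097 + U(1540, 1233)) + 2895311 = (-602097 + (6*1540*(-34 + 49*1233) + 6*1233*(-34 + 49*1233) + 1540*(-29 + 42*1233)*(1540 + 1233))/(-29 + 42*1233)) + 2895311 = (-602097 + (6*1540*(-34 + 60417) + 6*1233*(-34 + 60417) + 1540*(-29 + 51786)*2773)/(-29 + 51786)) + 2895311 = (-602097 + (6*1540*60383 + 6*1233*60383 + 1540*51757*2773)/51757) + 2895311 = (-602097 + (557938920 + 446713434 + 221024127940)/51757) + 2895311 = (-602097 + (1/51757)*222028780294) + 2895311 = (-602097 + 222028780294/51757) + 2895311 = 190866045865/51757 + 2895311 = 340718657292/51757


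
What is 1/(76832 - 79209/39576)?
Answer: 13192/1013541341 ≈ 1.3016e-5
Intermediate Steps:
1/(76832 - 79209/39576) = 1/(76832 - 79209*1/39576) = 1/(76832 - 26403/13192) = 1/(1013541341/13192) = 13192/1013541341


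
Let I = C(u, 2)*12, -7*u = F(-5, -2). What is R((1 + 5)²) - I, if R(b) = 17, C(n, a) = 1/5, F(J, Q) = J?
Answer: 73/5 ≈ 14.600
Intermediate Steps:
u = 5/7 (u = -⅐*(-5) = 5/7 ≈ 0.71429)
C(n, a) = ⅕
I = 12/5 (I = (⅕)*12 = 12/5 ≈ 2.4000)
R((1 + 5)²) - I = 17 - 1*12/5 = 17 - 12/5 = 73/5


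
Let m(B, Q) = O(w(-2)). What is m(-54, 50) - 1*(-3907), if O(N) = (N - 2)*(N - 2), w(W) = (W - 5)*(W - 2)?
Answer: 4583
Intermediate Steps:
w(W) = (-5 + W)*(-2 + W)
O(N) = (-2 + N)**2 (O(N) = (-2 + N)*(-2 + N) = (-2 + N)**2)
m(B, Q) = 676 (m(B, Q) = (-2 + (10 + (-2)**2 - 7*(-2)))**2 = (-2 + (10 + 4 + 14))**2 = (-2 + 28)**2 = 26**2 = 676)
m(-54, 50) - 1*(-3907) = 676 - 1*(-3907) = 676 + 3907 = 4583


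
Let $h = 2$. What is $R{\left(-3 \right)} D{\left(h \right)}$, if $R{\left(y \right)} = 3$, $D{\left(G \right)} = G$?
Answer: $6$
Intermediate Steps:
$R{\left(-3 \right)} D{\left(h \right)} = 3 \cdot 2 = 6$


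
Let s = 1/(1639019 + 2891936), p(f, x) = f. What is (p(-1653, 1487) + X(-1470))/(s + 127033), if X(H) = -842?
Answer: -11304732725/575580806516 ≈ -0.019641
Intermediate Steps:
s = 1/4530955 ≈ 2.2070e-7
(p(-1653, 1487) + X(-1470))/(s + 127033) = (-1653 - 842)/(1/4530955 + 127033) = -2495/575580806516/4530955 = -2495*4530955/575580806516 = -11304732725/575580806516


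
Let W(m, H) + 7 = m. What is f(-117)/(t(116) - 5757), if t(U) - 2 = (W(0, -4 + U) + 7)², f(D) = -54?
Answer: 54/5755 ≈ 0.0093831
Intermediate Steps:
W(m, H) = -7 + m
t(U) = 2 (t(U) = 2 + ((-7 + 0) + 7)² = 2 + (-7 + 7)² = 2 + 0² = 2 + 0 = 2)
f(-117)/(t(116) - 5757) = -54/(2 - 5757) = -54/(-5755) = -54*(-1/5755) = 54/5755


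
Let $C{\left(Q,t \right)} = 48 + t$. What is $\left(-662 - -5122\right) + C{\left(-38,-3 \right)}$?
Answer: $4505$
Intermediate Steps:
$\left(-662 - -5122\right) + C{\left(-38,-3 \right)} = \left(-662 - -5122\right) + \left(48 - 3\right) = \left(-662 + 5122\right) + 45 = 4460 + 45 = 4505$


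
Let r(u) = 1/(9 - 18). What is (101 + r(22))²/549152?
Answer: 51529/2780082 ≈ 0.018535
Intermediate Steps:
r(u) = -⅑ (r(u) = 1/(-9) = -⅑)
(101 + r(22))²/549152 = (101 - ⅑)²/549152 = (908/9)²*(1/549152) = (824464/81)*(1/549152) = 51529/2780082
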